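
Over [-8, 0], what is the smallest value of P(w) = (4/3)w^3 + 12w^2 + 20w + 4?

P'(w) = 4w^2 + 24w + 20, which vanishes at w = -5 and w = -1.
Evaluating at the critical points and endpoints: P(-8) = -212/3,  P(-5) = 112/3,  P(-1) = -16/3,  P(0) = 4.
So the minimum is P(-8) = -212/3.

-212/3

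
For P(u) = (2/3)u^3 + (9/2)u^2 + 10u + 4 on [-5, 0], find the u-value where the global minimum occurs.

-5

The derivative is 2u^2 + 9u + 10, which vanishes at u = -5/2 and u = -2.
Candidates: P(-5) = -101/6,  P(-5/2) = -79/24,  P(-2) = -10/3,  P(0) = 4.
Hence the absolute minimum is -101/6 at u = -5.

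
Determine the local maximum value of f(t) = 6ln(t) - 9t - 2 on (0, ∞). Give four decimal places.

f'(t) = 6/t − 9 = 0 gives t = 2/3.
f''(t) = -6/t², which is negative for t > 0, so this is a local maximum.
f(2/3) = 6·ln(2/3) - 6 - 2 ≈ -10.4328.

-10.4328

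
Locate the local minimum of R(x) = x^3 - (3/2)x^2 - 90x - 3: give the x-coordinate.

R'(x) = 3x^2 - 3x - 90. Setting R'(x) = 0 gives x ∈ {-5, 6}.
Since R''(x) = 6x - 3, we get R''(-5) = -33 < 0 ⇒ local maximum; R''(6) = 33 > 0 ⇒ local minimum.
Thus R has its local minimum at x = 6, with value -381.

6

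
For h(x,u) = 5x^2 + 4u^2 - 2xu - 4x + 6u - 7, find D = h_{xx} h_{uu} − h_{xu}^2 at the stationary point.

76

∂h/∂x = 10x - 2u - 4 = 0 and ∂h/∂u = -2x + 8u + 6 = 0, so (x, u) = (5/19, -13/19).
The Hessian has h_{xx} = 10, h_{uu} = 8, h_{xu} = -2, giving D = 76 > 0 with h_{xx} > 0, so the point is a local minimum.
D = (10)·(8) − (-2)^2 = 76.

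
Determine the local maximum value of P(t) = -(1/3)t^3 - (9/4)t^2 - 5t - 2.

5/3

Critical points: P'(t) = -t^2 - (9/2)t - 5 vanishes at t = -5/2, -2.
P''(t) = -2t - 9/2. P''(-5/2) = 1/2 > 0 ⇒ local minimum; P''(-2) = -1/2 < 0 ⇒ local maximum.
The local maximum is P(-2) = 5/3.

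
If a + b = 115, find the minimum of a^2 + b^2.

13225/2

With a + b = 115, a^2 + b^2 = a^2 + (115 − a)^2.
The derivative 2a − 2(115 − a) = 4a − 230 vanishes at a = 115/2; second derivative 4 > 0, a minimum.
The minimum is 2·(115/2)^2 = 13225/2.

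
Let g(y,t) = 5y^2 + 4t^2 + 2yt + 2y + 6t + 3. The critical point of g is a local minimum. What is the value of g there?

∂g/∂y = 10y + 2t + 2 = 0 and ∂g/∂t = 2y + 8t + 6 = 0, so (y, t) = (-1/19, -14/19).
The Hessian has g_{yy} = 10, g_{tt} = 8, g_{yt} = 2, giving D = 76 > 0 with g_{yy} > 0, so the point is a local minimum.
g(-1/19, -14/19) = 14/19.

14/19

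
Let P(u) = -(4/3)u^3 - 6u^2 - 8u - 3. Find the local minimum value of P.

-1/3

Critical points: P'(u) = -4u^2 - 12u - 8 vanishes at u = -2, -1.
Since P''(u) = -8u - 12, we get P''(-2) = 4 > 0 ⇒ local minimum; P''(-1) = -4 < 0 ⇒ local maximum.
The local minimum is P(-2) = -1/3.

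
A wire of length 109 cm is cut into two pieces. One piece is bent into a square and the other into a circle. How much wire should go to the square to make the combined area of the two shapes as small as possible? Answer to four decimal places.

61.0508

Let x be the length used for the square. Square side x/4; circle radius (109−x)/(2π).
A(x) = (x/4)² + π·((109−x)/(2π))² = x²/16 + (109−x)²/(4π) for 0 ≤ x ≤ 109. A'(x) = x/8 − (109−x)/(2π) = 0 gives x = 4·109/(π+4) ≈ 61.0508.
A'' = 1/8 + 1/(2π) > 0, so this gives the minimum combined area; x ≈ 61.0508 cm to the square.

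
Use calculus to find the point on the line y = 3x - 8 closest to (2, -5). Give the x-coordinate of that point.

Minimize D(x)^2 = (x - 2)^2 + (3x - 3)^2.
d/dx[D^2] = 2(x - 2) + 2·3·(3x - 3) = 0 ⇒ x = 11/10.
Then y = -47/10 and the distance is √(9/10) ≈ 0.9487.

11/10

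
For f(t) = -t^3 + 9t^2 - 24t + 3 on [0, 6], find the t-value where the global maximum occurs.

0

Differentiating, f'(t) = -3t^2 + 18t - 24; which vanishes at t = 2 and t = 4.
Evaluating at the critical points and endpoints: f(0) = 3, f(2) = -17, f(4) = -13, f(6) = -33.
The maximum over the interval is 3, attained at t = 0.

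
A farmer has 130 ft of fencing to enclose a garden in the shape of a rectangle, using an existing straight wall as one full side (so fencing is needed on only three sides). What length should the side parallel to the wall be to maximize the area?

65

Let the sides perpendicular to the wall have length x and the parallel side y, so 2x + y = 130 and the area is A = xy = x(130 − 2x).
A'(x) = 130 − 4x = 0 gives x = 65/2, and A''(x) = −4 < 0 confirms a maximum.
Then y = 130 − 2·65/2 = 65 and A = 4225/2.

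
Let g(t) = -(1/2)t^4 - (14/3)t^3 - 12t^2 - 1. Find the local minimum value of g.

g'(t) = -2t^3 - 14t^2 - 24t = 0 at t = -4, -3, 0.
g''(t) = -6t^2 - 28t - 24. g''(-4) = -8 < 0 ⇒ local maximum; g''(-3) = 6 > 0 ⇒ local minimum; g''(0) = -24 < 0 ⇒ local maximum.
Thus g has its local minimum at t = -3, with value -47/2.

-47/2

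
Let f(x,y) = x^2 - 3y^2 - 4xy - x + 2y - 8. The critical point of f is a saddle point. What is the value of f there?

-33/4

∂f/∂x = 2x - 4y - 1 = 0 and ∂f/∂y = -4x - 6y + 2 = 0, so (x, y) = (1/2, 0).
The Hessian has f_{xx} = 2, f_{yy} = -6, f_{xy} = -4, giving D = -28 < 0, so the point is a saddle point.
f(1/2, 0) = -33/4.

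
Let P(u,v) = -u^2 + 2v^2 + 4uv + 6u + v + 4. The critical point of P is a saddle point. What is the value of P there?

∂P/∂u = -2u + 4v + 6 = 0 and ∂P/∂v = 4u + 4v + 1 = 0, so (u, v) = (5/6, -13/12).
The Hessian has P_{uu} = -2, P_{vv} = 4, P_{uv} = 4, giving D = -24 < 0, so the point is a saddle point.
P(5/6, -13/12) = 143/24.

143/24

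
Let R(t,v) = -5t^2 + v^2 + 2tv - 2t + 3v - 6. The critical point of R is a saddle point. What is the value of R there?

-173/24

∂R/∂t = -10t + 2v - 2 = 0 and ∂R/∂v = 2t + 2v + 3 = 0, so (t, v) = (-5/12, -13/12).
The Hessian has R_{tt} = -10, R_{vv} = 2, R_{tv} = 2, giving D = -24 < 0, so the point is a saddle point.
R(-5/12, -13/12) = -173/24.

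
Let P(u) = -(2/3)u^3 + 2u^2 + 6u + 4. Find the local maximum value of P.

22

Critical points: P'(u) = -2u^2 + 4u + 6 vanishes at u = -1, 3.
P''(u) = -4u + 4. P''(-1) = 8 > 0 ⇒ local minimum; P''(3) = -8 < 0 ⇒ local maximum.
So the local maximum value is P(3) = 22.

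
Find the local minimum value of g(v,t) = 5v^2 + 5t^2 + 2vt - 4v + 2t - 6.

-173/24

∂g/∂v = 10v + 2t - 4 = 0 and ∂g/∂t = 2v + 10t + 2 = 0, so (v, t) = (11/24, -7/24).
The Hessian has g_{vv} = 10, g_{tt} = 10, g_{vt} = 2, giving D = 96 > 0 with g_{vv} > 0, so the point is a local minimum.
g(11/24, -7/24) = -173/24.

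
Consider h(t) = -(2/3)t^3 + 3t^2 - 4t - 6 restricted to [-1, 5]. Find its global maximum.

h'(t) = -2t^2 + 6t - 4, which vanishes at t = 1 and t = 2.
Compare values at every candidate in [-1, 5]: h(-1) = 5/3,  h(1) = -23/3,  h(2) = -22/3,  h(5) = -103/3.
Hence the absolute maximum is 5/3 at t = -1.

5/3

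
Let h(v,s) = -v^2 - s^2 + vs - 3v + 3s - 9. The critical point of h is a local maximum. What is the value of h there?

∂h/∂v = -2v + s - 3 = 0 and ∂h/∂s = v - 2s + 3 = 0, so (v, s) = (-1, 1).
The Hessian has h_{vv} = -2, h_{ss} = -2, h_{vs} = 1, giving D = 3 > 0 with h_{vv} < 0, so the point is a local maximum.
h(-1, 1) = -6.

-6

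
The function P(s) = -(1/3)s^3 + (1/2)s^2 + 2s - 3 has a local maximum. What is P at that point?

1/3

P'(s) = -s^2 + s + 2 = 0 at s = -1, 2.
P''(s) = -2s + 1. P''(-1) = 3 > 0 ⇒ local minimum; P''(2) = -3 < 0 ⇒ local maximum.
So the local maximum value is P(2) = 1/3.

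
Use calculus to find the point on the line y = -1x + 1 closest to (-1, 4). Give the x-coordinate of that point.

Minimize D(x)^2 = (x + 1)^2 + (-x - 3)^2.
d/dx[D^2] = 2(x + 1) + 2·(-1)·(-x - 3) = 0 ⇒ x = -2.
Then y = 3 and the distance is √(2) ≈ 1.4142.

-2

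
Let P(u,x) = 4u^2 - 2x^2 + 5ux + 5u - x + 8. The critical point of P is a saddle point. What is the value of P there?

145/19

∂P/∂u = 8u + 5x + 5 = 0 and ∂P/∂x = 5u - 4x - 1 = 0, so (u, x) = (-5/19, -11/19).
The Hessian has P_{uu} = 8, P_{xx} = -4, P_{ux} = 5, giving D = -57 < 0, so the point is a saddle point.
P(-5/19, -11/19) = 145/19.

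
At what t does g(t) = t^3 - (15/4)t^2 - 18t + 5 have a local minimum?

g'(t) = 3t^2 - (15/2)t - 18 = 0 at t = -3/2, 4.
g''(t) = 6t - 15/2. g''(-3/2) = -33/2 < 0 ⇒ local maximum; g''(4) = 33/2 > 0 ⇒ local minimum.
The local minimum is g(4) = -63.

4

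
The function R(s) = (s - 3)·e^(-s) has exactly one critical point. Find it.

4

R'(s) = 1·e^(-s) + (s - 3)·(-1)·e^(-s) = (-s + 4)·e^(-s). Since e^(-s) > 0, the only critical point is s = 4.
R''(4) has the same sign as -1 < 0, so this is a local maximum.
R(4) = (1)·e^(-4) ≈ 0.0183.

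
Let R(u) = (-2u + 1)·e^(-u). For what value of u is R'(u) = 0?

R'(u) = (-2)·e^(-u) + (-2u + 1)·(-1)·e^(-u) = (2u - 3)·e^(-u). Since e^(-u) > 0, the only critical point is u = 3/2.
R''(3/2) has the same sign as 2 > 0, so this is a local minimum.
R(3/2) = (-2)·e^(-3/2) ≈ -0.4463.

3/2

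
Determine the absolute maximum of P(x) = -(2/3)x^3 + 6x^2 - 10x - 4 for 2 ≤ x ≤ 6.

The derivative is -2x^2 + 12x - 10, whose only zero in [2, 6] is x = 5.
Evaluating at the critical points and endpoints: P(2) = -16/3,  P(5) = 38/3,  P(6) = 8.
So the maximum is P(5) = 38/3.

38/3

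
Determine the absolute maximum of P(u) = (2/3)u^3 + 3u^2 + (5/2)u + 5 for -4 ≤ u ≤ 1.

67/6

Differentiating, P'(u) = 2u^2 + 6u + 5/2; which vanishes at u = -5/2 and u = -1/2.
Candidates: P(-4) = 1/3,  P(-5/2) = 85/12,  P(-1/2) = 53/12,  P(1) = 67/6.
Hence the absolute maximum is 67/6 at u = 1.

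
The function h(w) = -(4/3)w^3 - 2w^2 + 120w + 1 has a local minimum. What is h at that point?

-503

h'(w) = -4w^2 - 4w + 120 = 0 at w = -6, 5.
Second-derivative test with h''(w) = -8w - 4: h''(-6) = 44 > 0 ⇒ local minimum; h''(5) = -44 < 0 ⇒ local maximum.
So the local minimum value is h(-6) = -503.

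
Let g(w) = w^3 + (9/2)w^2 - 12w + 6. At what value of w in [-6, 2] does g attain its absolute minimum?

Differentiating, g'(w) = 3w^2 + 9w - 12; which vanishes at w = -4 and w = 1.
Evaluating at the critical points and endpoints: g(-6) = 24; g(-4) = 62; g(1) = -1/2; g(2) = 8.
So the minimum is g(1) = -1/2.

1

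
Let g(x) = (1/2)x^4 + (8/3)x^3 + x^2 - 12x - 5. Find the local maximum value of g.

g'(x) = 2x^3 + 8x^2 + 2x - 12 = 0 at x = -3, -2, 1.
g''(x) = 6x^2 + 16x + 2. g''(-3) = 8 > 0 ⇒ local minimum; g''(-2) = -6 < 0 ⇒ local maximum; g''(1) = 24 > 0 ⇒ local minimum.
So the local maximum value is g(-2) = 29/3.

29/3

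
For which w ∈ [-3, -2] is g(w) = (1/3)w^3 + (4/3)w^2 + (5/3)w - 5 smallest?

-3

The derivative is w^2 + (8/3)w + 5/3, which has no zeros in [-3, -2].
Evaluating at the critical points and endpoints: g(-3) = -7, g(-2) = -17/3.
The minimum over the interval is -7, attained at w = -3.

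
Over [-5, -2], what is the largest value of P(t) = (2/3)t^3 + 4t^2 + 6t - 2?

Differentiating, P'(t) = 2t^2 + 8t + 6; whose only zero in [-5, -2] is t = -3.
Evaluating at the critical points and endpoints: P(-5) = -46/3, P(-3) = -2, P(-2) = -10/3.
So the maximum is P(-3) = -2.

-2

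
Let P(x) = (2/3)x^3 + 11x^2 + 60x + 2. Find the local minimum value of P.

P'(x) = 2x^2 + 22x + 60. Setting P'(x) = 0 gives x ∈ {-6, -5}.
Second-derivative test with P''(x) = 4x + 22: P''(-6) = -2 < 0 ⇒ local maximum; P''(-5) = 2 > 0 ⇒ local minimum.
The local minimum is P(-5) = -319/3.

-319/3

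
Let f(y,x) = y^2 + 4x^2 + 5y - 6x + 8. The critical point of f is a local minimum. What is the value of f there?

-1/2

∂f/∂y = 2y + 5 = 0 and ∂f/∂x = 8x - 6 = 0, so (y, x) = (-5/2, 3/4).
The Hessian has f_{yy} = 2, f_{xx} = 8, f_{yx} = 0, giving D = 16 > 0 with f_{yy} > 0, so the point is a local minimum.
f(-5/2, 3/4) = -1/2.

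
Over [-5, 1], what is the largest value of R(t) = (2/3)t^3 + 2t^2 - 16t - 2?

The derivative is 2t^2 + 4t - 16, whose only zero in [-5, 1] is t = -4.
Candidates: R(-5) = 134/3, R(-4) = 154/3, R(1) = -46/3.
The maximum over the interval is 154/3, attained at t = -4.

154/3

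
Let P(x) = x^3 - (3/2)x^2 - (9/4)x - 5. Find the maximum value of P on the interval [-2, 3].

The derivative is 3x^2 - 3x - 9/4, which vanishes at x = -1/2 and x = 3/2.
Candidates: P(-2) = -29/2; P(-1/2) = -35/8; P(3/2) = -67/8; P(3) = 7/4.
Hence the absolute maximum is 7/4 at x = 3.

7/4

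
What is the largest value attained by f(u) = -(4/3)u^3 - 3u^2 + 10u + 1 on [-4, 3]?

20/3

The derivative is -4u^2 - 6u + 10, which vanishes at u = -5/2 and u = 1.
Compare values at every candidate in [-4, 3]: f(-4) = -5/3,  f(-5/2) = -263/12,  f(1) = 20/3,  f(3) = -32.
So the maximum is f(1) = 20/3.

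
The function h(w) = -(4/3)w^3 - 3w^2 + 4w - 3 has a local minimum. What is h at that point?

-37/3

h'(w) = -4w^2 - 6w + 4. Setting h'(w) = 0 gives w ∈ {-2, 1/2}.
h''(w) = -8w - 6. h''(-2) = 10 > 0 ⇒ local minimum; h''(1/2) = -10 < 0 ⇒ local maximum.
So the local minimum value is h(-2) = -37/3.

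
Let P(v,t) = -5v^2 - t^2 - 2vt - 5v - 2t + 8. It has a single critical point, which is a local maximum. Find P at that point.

153/16

∂P/∂v = -10v - 2t - 5 = 0 and ∂P/∂t = -2v - 2t - 2 = 0, so (v, t) = (-3/8, -5/8).
The Hessian has P_{vv} = -10, P_{tt} = -2, P_{vt} = -2, giving D = 16 > 0 with P_{vv} < 0, so the point is a local maximum.
P(-3/8, -5/8) = 153/16.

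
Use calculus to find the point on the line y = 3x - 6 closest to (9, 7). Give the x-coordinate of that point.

Minimize D(x)^2 = (x - 9)^2 + (3x - 13)^2.
d/dx[D^2] = 2(x - 9) + 2·3·(3x - 13) = 0 ⇒ x = 24/5.
Then y = 42/5 and the distance is √(98/5) ≈ 4.4272.

24/5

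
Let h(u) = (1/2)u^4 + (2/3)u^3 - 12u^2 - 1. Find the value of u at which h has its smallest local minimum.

-4

h'(u) = 2u^3 + 2u^2 - 24u = 0 at u = -4, 0, 3.
Second-derivative test with h''(u) = 6u^2 + 4u - 24: h''(-4) = 56 > 0 ⇒ local minimum; h''(0) = -24 < 0 ⇒ local maximum; h''(3) = 42 > 0 ⇒ local minimum.
Thus h has its smallest local minimum at u = -4, with value -323/3.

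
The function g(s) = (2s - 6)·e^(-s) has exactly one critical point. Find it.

4

Differentiating with the product rule gives g'(s) = (-2s + 8)·e^(-s). Since e^(-s) > 0, the only critical point is s = 4.
g''(4) has the same sign as -2 < 0, so this is a local maximum.
g(4) = (2)·e^(-4) ≈ 0.0366.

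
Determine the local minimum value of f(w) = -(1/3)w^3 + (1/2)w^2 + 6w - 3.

f'(w) = -w^2 + w + 6. Setting f'(w) = 0 gives w ∈ {-2, 3}.
Since f''(w) = -2w + 1, we get f''(-2) = 5 > 0 ⇒ local minimum; f''(3) = -5 < 0 ⇒ local maximum.
The local minimum is f(-2) = -31/3.

-31/3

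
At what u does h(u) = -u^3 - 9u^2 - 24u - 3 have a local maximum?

-2

h'(u) = -3u^2 - 18u - 24. Setting h'(u) = 0 gives u ∈ {-4, -2}.
h''(u) = -6u - 18. h''(-4) = 6 > 0 ⇒ local minimum; h''(-2) = -6 < 0 ⇒ local maximum.
So the local maximum value is h(-2) = 17.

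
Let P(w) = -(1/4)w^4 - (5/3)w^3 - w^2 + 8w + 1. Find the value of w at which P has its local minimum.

P'(w) = -w^3 - 5w^2 - 2w + 8 = 0 at w = -4, -2, 1.
Second-derivative test with P''(w) = -3w^2 - 10w - 2: P''(-4) = -10 < 0 ⇒ local maximum; P''(-2) = 6 > 0 ⇒ local minimum; P''(1) = -15 < 0 ⇒ local maximum.
So the local minimum value is P(-2) = -29/3.

-2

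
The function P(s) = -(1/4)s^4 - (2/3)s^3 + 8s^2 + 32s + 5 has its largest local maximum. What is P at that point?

P'(s) = -s^3 - 2s^2 + 16s + 32. Setting P'(s) = 0 gives s ∈ {-4, -2, 4}.
Since P''(s) = -3s^2 - 4s + 16, we get P''(-4) = -16 < 0 ⇒ local maximum; P''(-2) = 12 > 0 ⇒ local minimum; P''(4) = -48 < 0 ⇒ local maximum.
The largest local maximum is P(4) = 463/3.

463/3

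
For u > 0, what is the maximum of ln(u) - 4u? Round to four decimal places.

h'(u) = 1/u − 4 = 0 gives u = 1/4.
h''(u) = -1/u², which is negative for u > 0, so this is a local maximum.
h(1/4) = 1·ln(1/4) - 1 ≈ -2.3863.

-2.3863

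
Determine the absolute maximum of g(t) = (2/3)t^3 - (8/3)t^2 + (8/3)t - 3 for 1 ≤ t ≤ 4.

23/3

Differentiating, g'(t) = 2t^2 - (16/3)t + 8/3; whose only zero in [1, 4] is t = 2.
Evaluating at the critical points and endpoints: g(1) = -7/3, g(2) = -3, g(4) = 23/3.
So the maximum is g(4) = 23/3.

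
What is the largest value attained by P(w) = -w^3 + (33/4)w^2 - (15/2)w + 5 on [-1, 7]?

Differentiating, P'(w) = -3w^2 + (33/2)w - 15/2; which vanishes at w = 1/2 and w = 5.
Evaluating at the critical points and endpoints: P(-1) = 87/4, P(1/2) = 51/16, P(5) = 195/4, P(7) = 55/4.
The maximum over the interval is 195/4, attained at w = 5.

195/4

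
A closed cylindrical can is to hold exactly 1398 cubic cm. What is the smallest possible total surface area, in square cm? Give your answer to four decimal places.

With radius r and height h, πr²h = 1398 so h = 1398/(πr²), and S(r) = 2πr² + 2πrh = 2πr² + 2·1398/r.
S'(r) = 4πr − 2·1398/r² = 0 ⇒ r³ = 1398/(2π), so r ≈ 6.0596 and h = 2r ≈ 12.1192.
S''(r) = 4π + 4·1398/r³ > 0, so this is the minimum; S ≈ 692.1273.

692.1273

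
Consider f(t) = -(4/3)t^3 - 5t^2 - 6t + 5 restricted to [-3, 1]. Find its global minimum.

Differentiating, f'(t) = -4t^2 - 10t - 6; which vanishes at t = -3/2 and t = -1.
Compare values at every candidate in [-3, 1]: f(-3) = 14; f(-3/2) = 29/4; f(-1) = 22/3; f(1) = -22/3.
Hence the absolute minimum is -22/3 at t = 1.

-22/3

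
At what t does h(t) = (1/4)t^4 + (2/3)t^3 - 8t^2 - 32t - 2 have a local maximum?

h'(t) = t^3 + 2t^2 - 16t - 32. Setting h'(t) = 0 gives t ∈ {-4, -2, 4}.
Second-derivative test with h''(t) = 3t^2 + 4t - 16: h''(-4) = 16 > 0 ⇒ local minimum; h''(-2) = -12 < 0 ⇒ local maximum; h''(4) = 48 > 0 ⇒ local minimum.
The local maximum is h(-2) = 86/3.

-2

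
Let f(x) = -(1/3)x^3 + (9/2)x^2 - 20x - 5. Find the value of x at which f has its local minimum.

f'(x) = -x^2 + 9x - 20. Setting f'(x) = 0 gives x ∈ {4, 5}.
Second-derivative test with f''(x) = -2x + 9: f''(4) = 1 > 0 ⇒ local minimum; f''(5) = -1 < 0 ⇒ local maximum.
Thus f has its local minimum at x = 4, with value -103/3.

4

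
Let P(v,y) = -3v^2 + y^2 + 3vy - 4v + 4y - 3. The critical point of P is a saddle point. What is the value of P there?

-47/21

∂P/∂v = -6v + 3y - 4 = 0 and ∂P/∂y = 3v + 2y + 4 = 0, so (v, y) = (-20/21, -4/7).
The Hessian has P_{vv} = -6, P_{yy} = 2, P_{vy} = 3, giving D = -21 < 0, so the point is a saddle point.
P(-20/21, -4/7) = -47/21.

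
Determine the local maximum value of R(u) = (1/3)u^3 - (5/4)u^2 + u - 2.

-85/48

R'(u) = u^2 - (5/2)u + 1 = 0 at u = 1/2, 2.
Second-derivative test with R''(u) = 2u - 5/2: R''(1/2) = -3/2 < 0 ⇒ local maximum; R''(2) = 3/2 > 0 ⇒ local minimum.
Thus R has its local maximum at u = 1/2, with value -85/48.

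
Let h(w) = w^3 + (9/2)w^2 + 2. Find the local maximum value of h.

31/2

h'(w) = 3w^2 + 9w = 0 at w = -3, 0.
Since h''(w) = 6w + 9, we get h''(-3) = -9 < 0 ⇒ local maximum; h''(0) = 9 > 0 ⇒ local minimum.
Thus h has its local maximum at w = -3, with value 31/2.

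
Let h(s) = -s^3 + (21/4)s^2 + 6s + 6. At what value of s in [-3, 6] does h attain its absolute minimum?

-1/2

Differentiating, h'(s) = -3s^2 + (21/2)s + 6; which vanishes at s = -1/2 and s = 4.
Candidates: h(-3) = 249/4, h(-1/2) = 71/16, h(4) = 50, h(6) = 15.
Hence the absolute minimum is 71/16 at s = -1/2.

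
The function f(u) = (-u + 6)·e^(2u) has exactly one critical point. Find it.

11/2

By the product rule, f'(u) = (-2u + 11)·e^(2u). Since e^(2u) > 0, the only critical point is u = 11/2.
f''(11/2) has the same sign as -2 < 0, so this is a local maximum.
f(11/2) = (1/2)·e^(11) ≈ 29937.0709.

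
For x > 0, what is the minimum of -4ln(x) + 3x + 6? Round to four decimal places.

f'(x) = -4/x + 3 = 0 gives x = 4/3.
f''(x) = 4/x², which is positive for x > 0, so this is a local minimum.
f(4/3) = -4·ln(4/3) + 4 + 6 ≈ 8.8493.

8.8493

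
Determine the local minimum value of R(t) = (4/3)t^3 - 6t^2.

Critical points: R'(t) = 4t^2 - 12t vanishes at t = 0, 3.
R''(t) = 8t - 12. R''(0) = -12 < 0 ⇒ local maximum; R''(3) = 12 > 0 ⇒ local minimum.
So the local minimum value is R(3) = -18.

-18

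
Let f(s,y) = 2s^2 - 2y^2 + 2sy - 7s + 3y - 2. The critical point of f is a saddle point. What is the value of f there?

∂f/∂s = 4s + 2y - 7 = 0 and ∂f/∂y = 2s - 4y + 3 = 0, so (s, y) = (11/10, 13/10).
The Hessian has f_{ss} = 4, f_{yy} = -4, f_{sy} = 2, giving D = -20 < 0, so the point is a saddle point.
f(11/10, 13/10) = -39/10.

-39/10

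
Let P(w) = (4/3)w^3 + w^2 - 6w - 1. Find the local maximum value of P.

23/4

Critical points: P'(w) = 4w^2 + 2w - 6 vanishes at w = -3/2, 1.
Second-derivative test with P''(w) = 8w + 2: P''(-3/2) = -10 < 0 ⇒ local maximum; P''(1) = 10 > 0 ⇒ local minimum.
Thus P has its local maximum at w = -3/2, with value 23/4.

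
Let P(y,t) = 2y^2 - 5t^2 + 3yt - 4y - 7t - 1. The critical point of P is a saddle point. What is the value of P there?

∂P/∂y = 4y + 3t - 4 = 0 and ∂P/∂t = 3y - 10t - 7 = 0, so (y, t) = (61/49, -16/49).
The Hessian has P_{yy} = 4, P_{tt} = -10, P_{yt} = 3, giving D = -49 < 0, so the point is a saddle point.
P(61/49, -16/49) = -115/49.

-115/49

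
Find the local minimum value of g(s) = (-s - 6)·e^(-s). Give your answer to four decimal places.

-148.4132

Differentiating with the product rule gives g'(s) = (s + 5)·e^(-s). Since e^(-s) > 0, the only critical point is s = -5.
g''(-5) has the same sign as 1 > 0, so this is a local minimum.
g(-5) = (-1)·e^(5) ≈ -148.4132.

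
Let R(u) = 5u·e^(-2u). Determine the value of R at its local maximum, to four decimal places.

By the product rule, R'(u) = (-10u + 5)·e^(-2u). Since e^(-2u) > 0, the only critical point is u = 1/2.
R''(1/2) has the same sign as -10 < 0, so this is a local maximum.
R(1/2) = (5/2)·e^(-1) ≈ 0.9197.

0.9197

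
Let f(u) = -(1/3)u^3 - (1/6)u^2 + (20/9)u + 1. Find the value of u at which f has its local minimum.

-5/3

Critical points: f'(u) = -u^2 - (1/3)u + 20/9 vanishes at u = -5/3, 4/3.
Since f''(u) = -2u - 1/3, we get f''(-5/3) = 3 > 0 ⇒ local minimum; f''(4/3) = -3 < 0 ⇒ local maximum.
The local minimum is f(-5/3) = -263/162.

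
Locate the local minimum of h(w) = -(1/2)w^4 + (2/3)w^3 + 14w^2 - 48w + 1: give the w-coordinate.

Critical points: h'(w) = -2w^3 + 2w^2 + 28w - 48 vanishes at w = -4, 2, 3.
h''(w) = -6w^2 + 4w + 28. h''(-4) = -84 < 0 ⇒ local maximum; h''(2) = 12 > 0 ⇒ local minimum; h''(3) = -14 < 0 ⇒ local maximum.
The local minimum is h(2) = -125/3.

2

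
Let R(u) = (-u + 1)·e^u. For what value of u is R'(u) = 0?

Differentiating with the product rule gives R'(u) = (-u)·e^u. Since e^u > 0, the only critical point is u = 0.
R''(0) has the same sign as -1 < 0, so this is a local maximum.
R(0) = (1)·e^(0) ≈ 1.0000.

0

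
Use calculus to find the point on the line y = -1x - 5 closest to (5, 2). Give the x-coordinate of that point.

-1

Minimize D(x)^2 = (x - 5)^2 + (-x - 7)^2.
d/dx[D^2] = 2(x - 5) + 2·(-1)·(-x - 7) = 0 ⇒ x = -1.
Then y = -4 and the distance is √(72) ≈ 8.4853.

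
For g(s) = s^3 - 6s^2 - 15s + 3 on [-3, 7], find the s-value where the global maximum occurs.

-1

The derivative is 3s^2 - 12s - 15, which vanishes at s = -1 and s = 5.
Compare values at every candidate in [-3, 7]: g(-3) = -33,  g(-1) = 11,  g(5) = -97,  g(7) = -53.
Hence the absolute maximum is 11 at s = -1.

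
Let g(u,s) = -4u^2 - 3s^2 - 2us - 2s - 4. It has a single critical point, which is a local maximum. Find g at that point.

-40/11

∂g/∂u = -8u - 2s = 0 and ∂g/∂s = -2u - 6s - 2 = 0, so (u, s) = (1/11, -4/11).
The Hessian has g_{uu} = -8, g_{ss} = -6, g_{us} = -2, giving D = 44 > 0 with g_{uu} < 0, so the point is a local maximum.
g(1/11, -4/11) = -40/11.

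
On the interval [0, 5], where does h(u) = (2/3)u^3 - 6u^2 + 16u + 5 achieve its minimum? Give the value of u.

The derivative is 2u^2 - 12u + 16, which vanishes at u = 2 and u = 4.
Candidates: h(0) = 5, h(2) = 55/3, h(4) = 47/3, h(5) = 55/3.
Hence the absolute minimum is 5 at u = 0.

0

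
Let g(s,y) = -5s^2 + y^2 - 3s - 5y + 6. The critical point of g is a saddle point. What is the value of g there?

∂g/∂s = -10s - 3 = 0 and ∂g/∂y = 2y - 5 = 0, so (s, y) = (-3/10, 5/2).
The Hessian has g_{ss} = -10, g_{yy} = 2, g_{sy} = 0, giving D = -20 < 0, so the point is a saddle point.
g(-3/10, 5/2) = 1/5.

1/5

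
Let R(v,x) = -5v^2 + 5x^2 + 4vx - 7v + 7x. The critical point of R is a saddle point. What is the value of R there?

49/29

∂R/∂v = -10v + 4x - 7 = 0 and ∂R/∂x = 4v + 10x + 7 = 0, so (v, x) = (-49/58, -21/58).
The Hessian has R_{vv} = -10, R_{xx} = 10, R_{vx} = 4, giving D = -116 < 0, so the point is a saddle point.
R(-49/58, -21/58) = 49/29.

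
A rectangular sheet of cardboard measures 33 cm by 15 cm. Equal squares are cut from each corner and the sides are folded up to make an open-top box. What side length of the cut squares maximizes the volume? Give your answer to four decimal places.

With cut size x, the volume is V(x) = x(33 − 2x)(15 − 2x) for 0 < x < 7.5.
V'(x) = 12x^2 − 192x + 495. Setting V'(x) = 0 gives x ≈ 3.2303 (the root in (0, 7.5)).
V''(x) = 24x − 192 is negative there, so this is the maximum; V ≈ 732.0847.

3.2303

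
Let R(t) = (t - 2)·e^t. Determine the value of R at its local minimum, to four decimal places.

By the product rule, R'(t) = (t - 1)·e^t. Since e^t > 0, the only critical point is t = 1.
R''(1) has the same sign as 1 > 0, so this is a local minimum.
R(1) = (-1)·e^(1) ≈ -2.7183.

-2.7183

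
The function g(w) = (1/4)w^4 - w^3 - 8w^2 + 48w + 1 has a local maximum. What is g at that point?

265/4

Critical points: g'(w) = w^3 - 3w^2 - 16w + 48 vanishes at w = -4, 3, 4.
Second-derivative test with g''(w) = 3w^2 - 6w - 16: g''(-4) = 56 > 0 ⇒ local minimum; g''(3) = -7 < 0 ⇒ local maximum; g''(4) = 8 > 0 ⇒ local minimum.
So the local maximum value is g(3) = 265/4.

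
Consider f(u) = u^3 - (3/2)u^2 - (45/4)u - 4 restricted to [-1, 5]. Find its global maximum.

109/4

Differentiating, f'(u) = 3u^2 - 3u - 45/4; whose only zero in [-1, 5] is u = 5/2.
Candidates: f(-1) = 19/4, f(5/2) = -207/8, f(5) = 109/4.
So the maximum is f(5) = 109/4.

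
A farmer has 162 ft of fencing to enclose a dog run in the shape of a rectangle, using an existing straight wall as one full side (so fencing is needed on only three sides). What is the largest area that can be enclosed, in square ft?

Let the sides perpendicular to the wall have length x and the parallel side y, so 2x + y = 162 and the area is A = xy = x(162 − 2x).
A'(x) = 162 − 4x = 0 gives x = 81/2, and A''(x) = −4 < 0 confirms a maximum.
Then y = 162 − 2·81/2 = 81 and A = 6561/2.

6561/2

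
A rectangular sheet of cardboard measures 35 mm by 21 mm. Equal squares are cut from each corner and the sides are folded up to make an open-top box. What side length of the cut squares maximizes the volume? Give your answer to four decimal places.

With cut size x, the volume is V(x) = x(35 − 2x)(21 − 2x) for 0 < x < 10.5.
V'(x) = 12x^2 − 224x + 735. Setting V'(x) = 0 gives x ≈ 4.2480 (the root in (0, 10.5)).
V''(x) = 24x − 224 is negative there, so this is the maximum; V ≈ 1407.8128.

4.2480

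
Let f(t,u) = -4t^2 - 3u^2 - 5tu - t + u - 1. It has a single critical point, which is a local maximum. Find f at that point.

∂f/∂t = -8t - 5u - 1 = 0 and ∂f/∂u = -5t - 6u + 1 = 0, so (t, u) = (-11/23, 13/23).
The Hessian has f_{tt} = -8, f_{uu} = -6, f_{tu} = -5, giving D = 23 > 0 with f_{tt} < 0, so the point is a local maximum.
f(-11/23, 13/23) = -11/23.

-11/23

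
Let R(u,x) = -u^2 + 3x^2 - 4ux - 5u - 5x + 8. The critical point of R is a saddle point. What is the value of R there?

187/14

∂R/∂u = -2u - 4x - 5 = 0 and ∂R/∂x = -4u + 6x - 5 = 0, so (u, x) = (-25/14, -5/14).
The Hessian has R_{uu} = -2, R_{xx} = 6, R_{ux} = -4, giving D = -28 < 0, so the point is a saddle point.
R(-25/14, -5/14) = 187/14.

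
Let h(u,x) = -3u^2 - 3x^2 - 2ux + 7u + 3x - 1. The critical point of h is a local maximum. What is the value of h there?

∂h/∂u = -6u - 2x + 7 = 0 and ∂h/∂x = -2u - 6x + 3 = 0, so (u, x) = (9/8, 1/8).
The Hessian has h_{uu} = -6, h_{xx} = -6, h_{ux} = -2, giving D = 32 > 0 with h_{uu} < 0, so the point is a local maximum.
h(9/8, 1/8) = 25/8.

25/8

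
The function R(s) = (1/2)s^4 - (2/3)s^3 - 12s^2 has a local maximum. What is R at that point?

R'(s) = 2s^3 - 2s^2 - 24s. Setting R'(s) = 0 gives s ∈ {-3, 0, 4}.
R''(s) = 6s^2 - 4s - 24. R''(-3) = 42 > 0 ⇒ local minimum; R''(0) = -24 < 0 ⇒ local maximum; R''(4) = 56 > 0 ⇒ local minimum.
So the local maximum value is R(0) = 0.

0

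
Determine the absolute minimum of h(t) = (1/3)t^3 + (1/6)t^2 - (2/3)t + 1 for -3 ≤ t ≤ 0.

The derivative is t^2 + (1/3)t - 2/3, whose only zero in [-3, 0] is t = -1.
Evaluating at the critical points and endpoints: h(-3) = -9/2; h(-1) = 3/2; h(0) = 1.
So the minimum is h(-3) = -9/2.

-9/2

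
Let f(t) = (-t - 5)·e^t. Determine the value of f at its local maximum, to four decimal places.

0.0025

By the product rule, f'(t) = (-t - 6)·e^t. Since e^t > 0, the only critical point is t = -6.
f''(-6) has the same sign as -1 < 0, so this is a local maximum.
f(-6) = (1)·e^(-6) ≈ 0.0025.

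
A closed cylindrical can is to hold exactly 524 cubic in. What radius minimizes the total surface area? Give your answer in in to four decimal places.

4.3690

With radius r and height h, πr²h = 524 so h = 524/(πr²), and S(r) = 2πr² + 2πrh = 2πr² + 2·524/r.
S'(r) = 4πr − 2·524/r² = 0 ⇒ r³ = 524/(2π), so r ≈ 4.3690 and h = 2r ≈ 8.7380.
S''(r) = 4π + 4·524/r³ > 0, so this is the minimum; S ≈ 359.8063.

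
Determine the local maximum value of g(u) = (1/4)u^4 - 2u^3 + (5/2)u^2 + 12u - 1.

Critical points: g'(u) = u^3 - 6u^2 + 5u + 12 vanishes at u = -1, 3, 4.
g''(u) = 3u^2 - 12u + 5. g''(-1) = 20 > 0 ⇒ local minimum; g''(3) = -4 < 0 ⇒ local maximum; g''(4) = 5 > 0 ⇒ local minimum.
So the local maximum value is g(3) = 95/4.

95/4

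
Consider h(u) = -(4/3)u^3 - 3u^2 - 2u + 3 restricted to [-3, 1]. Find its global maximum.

18

h'(u) = -4u^2 - 6u - 2, which vanishes at u = -1 and u = -1/2.
Evaluating at the critical points and endpoints: h(-3) = 18,  h(-1) = 10/3,  h(-1/2) = 41/12,  h(1) = -10/3.
The maximum over the interval is 18, attained at u = -3.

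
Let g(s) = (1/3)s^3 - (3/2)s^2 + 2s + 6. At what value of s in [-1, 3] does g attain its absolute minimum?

The derivative is s^2 - 3s + 2, which vanishes at s = 1 and s = 2.
Evaluating at the critical points and endpoints: g(-1) = 13/6, g(1) = 41/6, g(2) = 20/3, g(3) = 15/2.
Hence the absolute minimum is 13/6 at s = -1.

-1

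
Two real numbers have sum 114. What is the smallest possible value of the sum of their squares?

With a + b = 114, a^2 + b^2 = a^2 + (114 − a)^2.
The derivative 2a − 2(114 − a) = 4a − 228 vanishes at a = 57; second derivative 4 > 0, a minimum.
The minimum is 2·(57)^2 = 6498.

6498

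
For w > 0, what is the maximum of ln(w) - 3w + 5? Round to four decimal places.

2.9014

f'(w) = 1/w − 3 = 0 gives w = 1/3.
f''(w) = -1/w², which is negative for w > 0, so this is a local maximum.
f(1/3) = 1·ln(1/3) - 1 + 5 ≈ 2.9014.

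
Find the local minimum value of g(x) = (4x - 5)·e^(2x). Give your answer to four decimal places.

Differentiating with the product rule gives g'(x) = (8x - 6)·e^(2x). Since e^(2x) > 0, the only critical point is x = 3/4.
g''(3/4) has the same sign as 8 > 0, so this is a local minimum.
g(3/4) = (-2)·e^(3/2) ≈ -8.9634.

-8.9634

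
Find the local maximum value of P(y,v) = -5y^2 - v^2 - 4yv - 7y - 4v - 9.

-19/4

∂P/∂y = -10y - 4v - 7 = 0 and ∂P/∂v = -4y - 2v - 4 = 0, so (y, v) = (1/2, -3).
The Hessian has P_{yy} = -10, P_{vv} = -2, P_{yv} = -4, giving D = 4 > 0 with P_{yy} < 0, so the point is a local maximum.
P(1/2, -3) = -19/4.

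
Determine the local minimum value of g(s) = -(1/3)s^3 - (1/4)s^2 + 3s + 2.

-7/3

Critical points: g'(s) = -s^2 - (1/2)s + 3 vanishes at s = -2, 3/2.
g''(s) = -2s - 1/2. g''(-2) = 7/2 > 0 ⇒ local minimum; g''(3/2) = -7/2 < 0 ⇒ local maximum.
The local minimum is g(-2) = -7/3.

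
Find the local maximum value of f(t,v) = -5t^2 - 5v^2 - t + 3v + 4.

9/2

∂f/∂t = -10t - 1 = 0 and ∂f/∂v = -10v + 3 = 0, so (t, v) = (-1/10, 3/10).
The Hessian has f_{tt} = -10, f_{vv} = -10, f_{tv} = 0, giving D = 100 > 0 with f_{tt} < 0, so the point is a local maximum.
f(-1/10, 3/10) = 9/2.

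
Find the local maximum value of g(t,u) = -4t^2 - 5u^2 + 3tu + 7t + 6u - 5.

∂g/∂t = -8t + 3u + 7 = 0 and ∂g/∂u = 3t - 10u + 6 = 0, so (t, u) = (88/71, 69/71).
The Hessian has g_{tt} = -8, g_{uu} = -10, g_{tu} = 3, giving D = 71 > 0 with g_{tt} < 0, so the point is a local maximum.
g(88/71, 69/71) = 160/71.

160/71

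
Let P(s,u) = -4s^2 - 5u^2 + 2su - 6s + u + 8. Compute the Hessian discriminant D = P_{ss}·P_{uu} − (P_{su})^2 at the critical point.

76

∂P/∂s = -8s + 2u - 6 = 0 and ∂P/∂u = 2s - 10u + 1 = 0, so (s, u) = (-29/38, -1/19).
The Hessian has P_{ss} = -8, P_{uu} = -10, P_{su} = 2, giving D = 76 > 0 with P_{ss} < 0, so the point is a local maximum.
D = (-8)·(-10) − (2)^2 = 76.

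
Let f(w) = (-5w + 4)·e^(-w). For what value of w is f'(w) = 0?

f'(w) = (-5)·e^(-w) + (-5w + 4)·(-1)·e^(-w) = (5w - 9)·e^(-w). Since e^(-w) > 0, the only critical point is w = 9/5.
f''(9/5) has the same sign as 5 > 0, so this is a local minimum.
f(9/5) = (-5)·e^(-9/5) ≈ -0.8265.

9/5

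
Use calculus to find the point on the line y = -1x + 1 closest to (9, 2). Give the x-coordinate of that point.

4

Minimize D(x)^2 = (x - 9)^2 + (-x - 1)^2.
d/dx[D^2] = 2(x - 9) + 2·(-1)·(-x - 1) = 0 ⇒ x = 4.
Then y = -3 and the distance is √(50) ≈ 7.0711.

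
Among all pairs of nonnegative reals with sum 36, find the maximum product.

With x + y = 36, the product is P(x) = x(36 − x).
P'(x) = 36 − 2x = 0 gives x = 18; P'' = −2 < 0, so this is the maximum.
P = 18·18 = 324.

324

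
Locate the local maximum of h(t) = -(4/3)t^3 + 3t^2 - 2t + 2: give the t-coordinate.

1

Critical points: h'(t) = -4t^2 + 6t - 2 vanishes at t = 1/2, 1.
h''(t) = -8t + 6. h''(1/2) = 2 > 0 ⇒ local minimum; h''(1) = -2 < 0 ⇒ local maximum.
Thus h has its local maximum at t = 1, with value 5/3.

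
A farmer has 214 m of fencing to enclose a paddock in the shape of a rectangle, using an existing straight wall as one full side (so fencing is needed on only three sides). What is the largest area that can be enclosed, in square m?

11449/2

Let the sides perpendicular to the wall have length x and the parallel side y, so 2x + y = 214 and the area is A = xy = x(214 − 2x).
A'(x) = 214 − 4x = 0 gives x = 107/2, and A''(x) = −4 < 0 confirms a maximum.
Then y = 214 − 2·107/2 = 107 and A = 11449/2.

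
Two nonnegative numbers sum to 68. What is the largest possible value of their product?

1156

With x + y = 68, the product is P(x) = x(68 − x).
P'(x) = 68 − 2x = 0 gives x = 34; P'' = −2 < 0, so this is the maximum.
P = 34·34 = 1156.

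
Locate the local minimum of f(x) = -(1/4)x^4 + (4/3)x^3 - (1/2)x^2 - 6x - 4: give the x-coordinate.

2

f'(x) = -x^3 + 4x^2 - x - 6. Setting f'(x) = 0 gives x ∈ {-1, 2, 3}.
Since f''(x) = -3x^2 + 8x - 1, we get f''(-1) = -12 < 0 ⇒ local maximum; f''(2) = 3 > 0 ⇒ local minimum; f''(3) = -4 < 0 ⇒ local maximum.
Thus f has its local minimum at x = 2, with value -34/3.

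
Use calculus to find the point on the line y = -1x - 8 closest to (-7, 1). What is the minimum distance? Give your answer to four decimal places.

Minimize D(x)^2 = (x + 7)^2 + (-x - 9)^2.
d/dx[D^2] = 2(x + 7) + 2·(-1)·(-x - 9) = 0 ⇒ x = -8.
Then y = 0 and the distance is √(2) ≈ 1.4142.

1.4142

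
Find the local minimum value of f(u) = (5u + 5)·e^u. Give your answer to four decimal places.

f'(u) = 5·e^u + (5u + 5)·1·e^u = (5u + 10)·e^u. Since e^u > 0, the only critical point is u = -2.
f''(-2) has the same sign as 5 > 0, so this is a local minimum.
f(-2) = (-5)·e^(-2) ≈ -0.6767.

-0.6767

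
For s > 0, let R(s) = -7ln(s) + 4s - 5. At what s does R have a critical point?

7/4

R'(s) = -7/s + 4 = 0 gives s = 7/4.
R''(s) = 7/s², which is positive for s > 0, so this is a local minimum.
R(7/4) = -7·ln(7/4) + 7 - 5 ≈ -1.9173.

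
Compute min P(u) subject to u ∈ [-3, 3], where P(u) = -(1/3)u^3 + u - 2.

-8

P'(u) = -u^2 + 1, which vanishes at u = -1 and u = 1.
Compare values at every candidate in [-3, 3]: P(-3) = 4; P(-1) = -8/3; P(1) = -4/3; P(3) = -8.
So the minimum is P(3) = -8.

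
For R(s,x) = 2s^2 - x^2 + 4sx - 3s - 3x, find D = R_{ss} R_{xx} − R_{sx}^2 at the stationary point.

-24

∂R/∂s = 4s + 4x - 3 = 0 and ∂R/∂x = 4s - 2x - 3 = 0, so (s, x) = (3/4, 0).
The Hessian has R_{ss} = 4, R_{xx} = -2, R_{sx} = 4, giving D = -24 < 0, so the point is a saddle point.
D = (4)·(-2) − (4)^2 = -24.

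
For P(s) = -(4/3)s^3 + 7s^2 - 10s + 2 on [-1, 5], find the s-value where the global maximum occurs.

-1

P'(s) = -4s^2 + 14s - 10, which vanishes at s = 1 and s = 5/2.
Evaluating at the critical points and endpoints: P(-1) = 61/3, P(1) = -7/3, P(5/2) = -1/12, P(5) = -119/3.
Hence the absolute maximum is 61/3 at s = -1.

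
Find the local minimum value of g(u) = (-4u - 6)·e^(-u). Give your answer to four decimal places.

-6.5949

g'(u) = (-4)·e^(-u) + (-4u - 6)·(-1)·e^(-u) = (4u + 2)·e^(-u). Since e^(-u) > 0, the only critical point is u = -1/2.
g''(-1/2) has the same sign as 4 > 0, so this is a local minimum.
g(-1/2) = (-4)·e^(1/2) ≈ -6.5949.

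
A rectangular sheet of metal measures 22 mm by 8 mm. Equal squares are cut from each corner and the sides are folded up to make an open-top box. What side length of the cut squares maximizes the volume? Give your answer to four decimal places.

1.7854

With cut size x, the volume is V(x) = x(22 − 2x)(8 − 2x) for 0 < x < 4.
V'(x) = 12x^2 − 120x + 176. Setting V'(x) = 0 gives x ≈ 1.7854 (the root in (0, 4)).
V''(x) = 24x − 120 is negative there, so this is the maximum; V ≈ 145.7362.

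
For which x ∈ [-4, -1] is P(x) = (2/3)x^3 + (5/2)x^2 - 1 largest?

Differentiating, P'(x) = 2x^2 + 5x; whose only zero in [-4, -1] is x = -5/2.
Evaluating at the critical points and endpoints: P(-4) = -11/3,  P(-5/2) = 101/24,  P(-1) = 5/6.
The maximum over the interval is 101/24, attained at x = -5/2.

-5/2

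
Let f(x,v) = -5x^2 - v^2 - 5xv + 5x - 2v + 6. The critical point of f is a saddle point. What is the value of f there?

∂f/∂x = -10x - 5v + 5 = 0 and ∂f/∂v = -5x - 2v - 2 = 0, so (x, v) = (-4, 9).
The Hessian has f_{xx} = -10, f_{vv} = -2, f_{xv} = -5, giving D = -5 < 0, so the point is a saddle point.
f(-4, 9) = -13.

-13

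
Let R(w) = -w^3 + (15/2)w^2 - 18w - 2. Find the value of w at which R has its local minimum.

2

R'(w) = -3w^2 + 15w - 18. Setting R'(w) = 0 gives w ∈ {2, 3}.
Second-derivative test with R''(w) = -6w + 15: R''(2) = 3 > 0 ⇒ local minimum; R''(3) = -3 < 0 ⇒ local maximum.
So the local minimum value is R(2) = -16.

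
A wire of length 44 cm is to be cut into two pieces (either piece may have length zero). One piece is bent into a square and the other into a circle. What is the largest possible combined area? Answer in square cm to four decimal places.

154.0620

Let x be the length used for the square. Square side x/4; circle radius (44−x)/(2π).
A(x) = (x/4)² + π·((44−x)/(2π))² = x²/16 + (44−x)²/(4π) for 0 ≤ x ≤ 44. A'(x) = x/8 − (44−x)/(2π) = 0 gives x = 4·44/(π+4) ≈ 24.6444.
A'' > 0, so the interior critical point is a minimum; the maximum is at an endpoint. A(0) = 154.0620 and A(44) = 121.0000, so the largest area is 154.0620.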